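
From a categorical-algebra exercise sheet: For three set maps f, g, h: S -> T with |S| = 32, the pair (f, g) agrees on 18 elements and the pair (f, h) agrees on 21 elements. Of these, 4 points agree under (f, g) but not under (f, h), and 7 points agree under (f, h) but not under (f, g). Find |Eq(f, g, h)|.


Eq(f, g, h) is the triple-agreement set: points in S where all three
maps take the same value. Using inclusion-exclusion on the pairwise data:
Pair (f, g) agrees on 18 points; pair (f, h) on 21 points.
Points agreeing under (f, g) but not (f, h) = 4; under (f, h) but not (f, g) = 7.
Triple-agreement = agreement-in-(f, g) minus points that agree under (f, g) but not (f, h):
|Eq(f, g, h)| = 18 - 4 = 14
(cross-check via (f, h): 21 - 7 = 14.)

14


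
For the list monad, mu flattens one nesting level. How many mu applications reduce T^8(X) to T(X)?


Each application of mu: T^2 -> T removes one layer of nesting.
Starting at depth 8 (i.e., T^8(X)), we need to reach T(X).
Number of mu applications = 8 - 1 = 7

7


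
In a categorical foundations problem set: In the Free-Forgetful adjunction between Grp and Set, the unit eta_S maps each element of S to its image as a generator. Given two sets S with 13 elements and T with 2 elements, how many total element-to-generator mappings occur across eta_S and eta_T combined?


The unit eta_X: X -> U(F(X)) of the Free-Forgetful adjunction
maps each element of X to a generator of F(X). For X = S + T (disjoint
union in Set), |S + T| = |S| + |T|.
Total mappings = 13 + 2 = 15.

15


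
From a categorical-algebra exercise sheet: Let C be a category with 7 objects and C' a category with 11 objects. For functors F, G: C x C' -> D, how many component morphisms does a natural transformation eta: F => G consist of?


A natural transformation eta: F => G assigns one component morphism per
object of the domain category.
The domain is the product category C x C', so
|Ob(C x C')| = |Ob(C)| * |Ob(C')| = 7 * 11 = 77.
Therefore eta has 77 component morphisms.

77


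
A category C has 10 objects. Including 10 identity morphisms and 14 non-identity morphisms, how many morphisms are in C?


Each object has an identity morphism, giving 10 identities.
Adding the 14 non-identity morphisms:
Total = 10 + 14 = 24

24


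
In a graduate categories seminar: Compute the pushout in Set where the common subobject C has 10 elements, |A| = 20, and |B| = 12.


The pushout A +_C B identifies the images of C in A and B.
|A +_C B| = |A| + |B| - |C| (for injections).
= 20 + 12 - 10 = 22

22


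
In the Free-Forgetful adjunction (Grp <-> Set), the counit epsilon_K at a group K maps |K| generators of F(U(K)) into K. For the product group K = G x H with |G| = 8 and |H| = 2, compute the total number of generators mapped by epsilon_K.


The counit epsilon_K: F(U(K)) -> K of the Free-Forgetful adjunction
maps |K| generators of F(U(K)) into K. For K = G x H (the product group),
|G x H| = |G| * |H|.
Total generators mapped = 8 * 2 = 16.

16


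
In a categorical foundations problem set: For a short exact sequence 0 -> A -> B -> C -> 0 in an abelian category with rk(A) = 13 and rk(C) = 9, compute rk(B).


For a short exact sequence 0 -> A -> B -> C -> 0,
rank is additive: rank(B) = rank(A) + rank(C).
rank(B) = 13 + 9 = 22

22


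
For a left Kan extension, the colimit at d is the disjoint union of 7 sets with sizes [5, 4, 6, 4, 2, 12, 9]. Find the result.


Pointwise, the left Kan extension (Lan_F H)(d) is the colimit, indexed
by the comma category (F downarrow d), of H composed with the
projection (F downarrow d) -> C. Here that colimit is given
as a coproduct (disjoint union) of sets, so its cardinality is the
sum of the sizes of the summands.
Coproduct of sets with sizes: 5 + 4 + 6 + 4 + 2 + 12 + 9
= 42

42


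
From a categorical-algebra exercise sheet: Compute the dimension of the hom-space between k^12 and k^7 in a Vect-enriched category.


In Vect-enriched categories, Hom(k^n, k^m) is the space of m x n matrices.
dim(Hom(k^12, k^7)) = 7 * 12 = 84

84


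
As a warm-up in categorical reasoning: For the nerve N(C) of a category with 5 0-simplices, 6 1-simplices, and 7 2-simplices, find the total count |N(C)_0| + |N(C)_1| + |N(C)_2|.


The 2-skeleton of the nerve N(C) consists of simplices in dimensions 0, 1, 2:
  |N(C)_0| = 5 (objects)
  |N(C)_1| = 6 (morphisms)
  |N(C)_2| = 7 (composable pairs)
Total = 5 + 6 + 7 = 18

18


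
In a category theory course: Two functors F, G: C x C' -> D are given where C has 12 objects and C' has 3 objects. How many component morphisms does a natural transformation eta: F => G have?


A natural transformation eta: F => G assigns one component morphism per
object of the domain category.
The domain is the product category C x C', so
|Ob(C x C')| = |Ob(C)| * |Ob(C')| = 12 * 3 = 36.
Therefore eta has 36 component morphisms.

36


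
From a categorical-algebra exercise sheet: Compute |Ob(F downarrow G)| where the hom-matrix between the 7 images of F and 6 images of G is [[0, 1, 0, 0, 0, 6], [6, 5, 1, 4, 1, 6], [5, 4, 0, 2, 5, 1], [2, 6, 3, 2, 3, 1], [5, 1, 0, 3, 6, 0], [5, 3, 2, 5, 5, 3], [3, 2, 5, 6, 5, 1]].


Objects of (F downarrow G) are triples (a, b, h: F(a)->G(b)).
The count equals the sum of all entries in the hom-matrix.
sum(row 0) = 7
sum(row 1) = 23
sum(row 2) = 17
sum(row 3) = 17
sum(row 4) = 15
sum(row 5) = 23
sum(row 6) = 22
Grand total = 124

124


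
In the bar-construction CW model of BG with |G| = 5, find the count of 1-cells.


In the bar-construction CW model of BG, the n-cells are indexed by
n-tuples [g_1|...|g_n] of non-identity elements of G (degenerate
simplices with some g_i = e do not contribute cells), so there are
(|G| - 1)^n n-cells.
For dim = 1 with |G| = 5:
cells = (5 - 1)^1 = 4^1 = 4

4


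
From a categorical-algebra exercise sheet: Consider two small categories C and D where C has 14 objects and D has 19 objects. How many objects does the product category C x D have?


The product category C x D has objects that are pairs (c, d).
Number of pairs = |Ob(C)| * |Ob(D)| = 14 * 19 = 266

266


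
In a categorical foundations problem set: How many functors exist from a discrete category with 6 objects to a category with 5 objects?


A functor from a discrete category C to D is determined by
where each object maps. Each of the 6 objects of C can map
to any of the 5 objects of D independently.
Number of functors = 5^6 = 15625

15625


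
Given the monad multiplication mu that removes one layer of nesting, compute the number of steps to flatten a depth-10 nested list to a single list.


Each application of mu: T^2 -> T removes one layer of nesting.
Starting at depth 10 (i.e., T^10(X)), we need to reach T(X).
Number of mu applications = 10 - 1 = 9

9


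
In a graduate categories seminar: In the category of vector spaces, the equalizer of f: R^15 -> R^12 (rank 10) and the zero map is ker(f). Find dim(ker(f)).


The equalizer of f and the zero map is ker(f).
By the rank-nullity theorem: dim(ker(f)) = dim(domain) - rank(f).
dim(ker(f)) = 15 - 10 = 5

5


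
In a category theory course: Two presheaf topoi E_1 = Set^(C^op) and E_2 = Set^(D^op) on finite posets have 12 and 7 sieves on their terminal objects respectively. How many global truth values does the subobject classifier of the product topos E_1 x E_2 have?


In a product of presheaf topoi E_1 x E_2, the subobject classifier
is Omega = Omega_1 x Omega_2 (componentwise), so
|Omega(top)| = |Omega_1(top_1)| * |Omega_2(top_2)|.
= 12 * 7 = 84.

84


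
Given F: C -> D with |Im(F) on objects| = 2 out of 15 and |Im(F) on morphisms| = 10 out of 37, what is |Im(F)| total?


The image of F consists of distinct objects and distinct morphisms.
|Im(F)| on objects = 2
|Im(F)| on morphisms = 10
Total image cardinality = 2 + 10 = 12

12


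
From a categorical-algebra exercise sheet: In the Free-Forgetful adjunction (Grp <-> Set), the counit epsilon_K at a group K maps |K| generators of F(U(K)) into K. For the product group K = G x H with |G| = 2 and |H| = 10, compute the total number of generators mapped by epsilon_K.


The counit epsilon_K: F(U(K)) -> K of the Free-Forgetful adjunction
maps |K| generators of F(U(K)) into K. For K = G x H (the product group),
|G x H| = |G| * |H|.
Total generators mapped = 2 * 10 = 20.

20


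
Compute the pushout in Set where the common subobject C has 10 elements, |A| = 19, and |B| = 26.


The pushout A +_C B identifies the images of C in A and B.
|A +_C B| = |A| + |B| - |C| (for injections).
= 19 + 26 - 10 = 35

35


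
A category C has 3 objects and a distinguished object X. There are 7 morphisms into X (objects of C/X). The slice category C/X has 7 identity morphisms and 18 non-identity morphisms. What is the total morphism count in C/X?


In the slice category C/X, objects are morphisms to X.
Identity morphisms: 7 (one per object of C/X).
Non-identity morphisms: 18.
Total = 7 + 18 = 25

25


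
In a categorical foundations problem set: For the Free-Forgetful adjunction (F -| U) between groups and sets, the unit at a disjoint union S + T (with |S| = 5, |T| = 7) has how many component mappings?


The unit eta_X: X -> U(F(X)) of the Free-Forgetful adjunction
maps each element of X to a generator of F(X). For X = S + T (disjoint
union in Set), |S + T| = |S| + |T|.
Total mappings = 5 + 7 = 12.

12


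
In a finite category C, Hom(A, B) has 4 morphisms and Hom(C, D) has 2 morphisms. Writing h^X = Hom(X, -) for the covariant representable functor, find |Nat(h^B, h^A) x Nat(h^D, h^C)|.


By the Yoneda lemma, Nat(h^B, h^A) is isomorphic to Hom(A, B),
so |Nat(h^B, h^A)| = |Hom(A, B)| and |Nat(h^D, h^C)| = |Hom(C, D)|.
|Hom(A, B)| = 4, |Hom(C, D)| = 2.
|Nat(h^B, h^A) x Nat(h^D, h^C)| = 4 * 2 = 8

8


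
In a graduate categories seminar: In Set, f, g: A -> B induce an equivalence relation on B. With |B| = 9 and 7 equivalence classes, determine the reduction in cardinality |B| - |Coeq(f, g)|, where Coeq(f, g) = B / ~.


The coequalizer Coeq(f, g) = B / ~ has one element per equivalence class.
|B| = 9, |Coeq(f, g)| = 7.
|B| - |Coeq(f, g)| = 9 - 7 = 2.

2


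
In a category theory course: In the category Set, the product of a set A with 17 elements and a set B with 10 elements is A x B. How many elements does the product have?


In Set, the product A x B is the Cartesian product.
By the universal property, |A x B| = |A| * |B|.
|A x B| = 17 * 10 = 170

170


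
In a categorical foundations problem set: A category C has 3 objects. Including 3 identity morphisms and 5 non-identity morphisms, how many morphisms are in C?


Each object has an identity morphism, giving 3 identities.
Adding the 5 non-identity morphisms:
Total = 3 + 5 = 8

8


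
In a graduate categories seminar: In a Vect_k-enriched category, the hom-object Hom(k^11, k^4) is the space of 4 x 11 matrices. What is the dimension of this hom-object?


In Vect-enriched categories, Hom(k^n, k^m) is the space of m x n matrices.
dim(Hom(k^11, k^4)) = 4 * 11 = 44

44


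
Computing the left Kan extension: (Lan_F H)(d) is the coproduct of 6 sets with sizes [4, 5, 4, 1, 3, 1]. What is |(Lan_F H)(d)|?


Pointwise, the left Kan extension (Lan_F H)(d) is the colimit, indexed
by the comma category (F downarrow d), of H composed with the
projection (F downarrow d) -> C. Here that colimit is given
as a coproduct (disjoint union) of sets, so its cardinality is the
sum of the sizes of the summands.
Coproduct of sets with sizes: 4 + 5 + 4 + 1 + 3 + 1
= 18

18


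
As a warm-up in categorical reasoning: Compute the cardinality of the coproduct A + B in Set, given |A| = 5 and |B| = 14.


In Set, the coproduct A + B is the disjoint union.
|A + B| = |A| + |B| = 5 + 14 = 19

19


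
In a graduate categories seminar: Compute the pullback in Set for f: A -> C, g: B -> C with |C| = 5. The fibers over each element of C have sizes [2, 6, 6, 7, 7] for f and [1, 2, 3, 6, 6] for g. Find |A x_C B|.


The pullback A x_C B consists of pairs (a, b) with f(a) = g(b).
For each element c in C, the fiber product has |f^-1(c)| * |g^-1(c)| elements.
Summing over C: 2 * 1 + 6 * 2 + 6 * 3 + 7 * 6 + 7 * 6
= 2 + 12 + 18 + 42 + 42 = 116

116


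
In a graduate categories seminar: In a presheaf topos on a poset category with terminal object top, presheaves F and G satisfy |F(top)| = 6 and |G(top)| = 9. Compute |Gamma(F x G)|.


Global sections of a presheaf on a poset with terminal top satisfy
Gamma(H) ~ H(top). Presheaves admit pointwise products, so
(F x G)(top) = F(top) x G(top) (Cartesian product).
|Gamma(F x G)| = |F(top)| * |G(top)| = 6 * 9 = 54.

54


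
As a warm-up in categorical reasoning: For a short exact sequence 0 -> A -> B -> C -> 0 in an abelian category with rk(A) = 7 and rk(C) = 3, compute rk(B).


For a short exact sequence 0 -> A -> B -> C -> 0,
rank is additive: rank(B) = rank(A) + rank(C).
rank(B) = 7 + 3 = 10

10


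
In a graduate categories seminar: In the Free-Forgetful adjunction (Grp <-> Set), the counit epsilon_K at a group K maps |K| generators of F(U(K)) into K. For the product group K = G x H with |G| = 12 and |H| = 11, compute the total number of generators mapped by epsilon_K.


The counit epsilon_K: F(U(K)) -> K of the Free-Forgetful adjunction
maps |K| generators of F(U(K)) into K. For K = G x H (the product group),
|G x H| = |G| * |H|.
Total generators mapped = 12 * 11 = 132.

132


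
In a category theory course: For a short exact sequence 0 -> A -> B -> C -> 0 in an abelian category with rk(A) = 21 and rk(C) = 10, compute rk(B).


For a short exact sequence 0 -> A -> B -> C -> 0,
rank is additive: rank(B) = rank(A) + rank(C).
rank(B) = 21 + 10 = 31

31


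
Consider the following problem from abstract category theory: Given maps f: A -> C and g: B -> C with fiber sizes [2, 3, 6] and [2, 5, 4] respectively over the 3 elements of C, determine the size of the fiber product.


The pullback A x_C B consists of pairs (a, b) with f(a) = g(b).
For each element c in C, the fiber product has |f^-1(c)| * |g^-1(c)| elements.
Summing over C: 2 * 2 + 3 * 5 + 6 * 4
= 4 + 15 + 24 = 43

43


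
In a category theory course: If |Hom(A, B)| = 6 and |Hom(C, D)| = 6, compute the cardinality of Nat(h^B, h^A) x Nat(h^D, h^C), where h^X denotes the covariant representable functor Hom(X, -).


By the Yoneda lemma, Nat(h^B, h^A) is isomorphic to Hom(A, B),
so |Nat(h^B, h^A)| = |Hom(A, B)| and |Nat(h^D, h^C)| = |Hom(C, D)|.
|Hom(A, B)| = 6, |Hom(C, D)| = 6.
|Nat(h^B, h^A) x Nat(h^D, h^C)| = 6 * 6 = 36

36


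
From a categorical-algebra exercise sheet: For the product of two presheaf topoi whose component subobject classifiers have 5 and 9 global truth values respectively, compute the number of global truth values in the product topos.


In a product of presheaf topoi E_1 x E_2, the subobject classifier
is Omega = Omega_1 x Omega_2 (componentwise), so
|Omega(top)| = |Omega_1(top_1)| * |Omega_2(top_2)|.
= 5 * 9 = 45.

45


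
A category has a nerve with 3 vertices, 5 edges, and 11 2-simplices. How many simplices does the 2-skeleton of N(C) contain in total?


The 2-skeleton of the nerve N(C) consists of simplices in dimensions 0, 1, 2:
  |N(C)_0| = 3 (objects)
  |N(C)_1| = 5 (morphisms)
  |N(C)_2| = 11 (composable pairs)
Total = 3 + 5 + 11 = 19

19


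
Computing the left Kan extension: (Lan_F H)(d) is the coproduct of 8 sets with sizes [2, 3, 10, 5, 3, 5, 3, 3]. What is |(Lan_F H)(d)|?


Pointwise, the left Kan extension (Lan_F H)(d) is the colimit, indexed
by the comma category (F downarrow d), of H composed with the
projection (F downarrow d) -> C. Here that colimit is given
as a coproduct (disjoint union) of sets, so its cardinality is the
sum of the sizes of the summands.
Coproduct of sets with sizes: 2 + 3 + 10 + 5 + 3 + 5 + 3 + 3
= 34

34


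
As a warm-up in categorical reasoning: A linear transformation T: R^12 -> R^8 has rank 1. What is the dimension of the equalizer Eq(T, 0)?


The equalizer of f and the zero map is ker(f).
By the rank-nullity theorem: dim(ker(f)) = dim(domain) - rank(f).
dim(ker(f)) = 12 - 1 = 11

11


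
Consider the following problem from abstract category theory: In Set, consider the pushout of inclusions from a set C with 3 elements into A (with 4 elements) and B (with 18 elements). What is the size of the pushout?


The pushout A +_C B identifies the images of C in A and B.
|A +_C B| = |A| + |B| - |C| (for injections).
= 4 + 18 - 3 = 19

19


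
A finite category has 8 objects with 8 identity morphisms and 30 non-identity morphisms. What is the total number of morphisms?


Each object has an identity morphism, giving 8 identities.
Adding the 30 non-identity morphisms:
Total = 8 + 30 = 38

38


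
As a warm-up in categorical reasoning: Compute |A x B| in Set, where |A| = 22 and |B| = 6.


In Set, the product A x B is the Cartesian product.
By the universal property, |A x B| = |A| * |B|.
|A x B| = 22 * 6 = 132

132


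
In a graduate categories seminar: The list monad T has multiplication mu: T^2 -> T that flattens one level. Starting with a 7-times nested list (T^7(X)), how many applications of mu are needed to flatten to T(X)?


Each application of mu: T^2 -> T removes one layer of nesting.
Starting at depth 7 (i.e., T^7(X)), we need to reach T(X).
Number of mu applications = 7 - 1 = 6

6


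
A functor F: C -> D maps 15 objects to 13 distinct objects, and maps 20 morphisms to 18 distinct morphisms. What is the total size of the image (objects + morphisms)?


The image of F consists of distinct objects and distinct morphisms.
|Im(F)| on objects = 13
|Im(F)| on morphisms = 18
Total image cardinality = 13 + 18 = 31

31


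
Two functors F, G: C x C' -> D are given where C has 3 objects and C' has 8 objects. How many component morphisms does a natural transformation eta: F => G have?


A natural transformation eta: F => G assigns one component morphism per
object of the domain category.
The domain is the product category C x C', so
|Ob(C x C')| = |Ob(C)| * |Ob(C')| = 3 * 8 = 24.
Therefore eta has 24 component morphisms.

24


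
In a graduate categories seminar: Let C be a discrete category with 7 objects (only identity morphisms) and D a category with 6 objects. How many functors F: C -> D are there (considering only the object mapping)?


A functor from a discrete category C to D is determined by
where each object maps. Each of the 7 objects of C can map
to any of the 6 objects of D independently.
Number of functors = 6^7 = 279936

279936


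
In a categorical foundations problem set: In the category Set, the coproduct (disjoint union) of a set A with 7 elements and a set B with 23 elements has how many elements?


In Set, the coproduct A + B is the disjoint union.
|A + B| = |A| + |B| = 7 + 23 = 30

30


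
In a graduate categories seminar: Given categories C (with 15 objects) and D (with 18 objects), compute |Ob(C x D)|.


The product category C x D has objects that are pairs (c, d).
Number of pairs = |Ob(C)| * |Ob(D)| = 15 * 18 = 270

270


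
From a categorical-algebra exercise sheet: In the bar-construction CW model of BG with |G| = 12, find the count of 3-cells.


In the bar-construction CW model of BG, the n-cells are indexed by
n-tuples [g_1|...|g_n] of non-identity elements of G (degenerate
simplices with some g_i = e do not contribute cells), so there are
(|G| - 1)^n n-cells.
For dim = 3 with |G| = 12:
cells = (12 - 1)^3 = 11^3 = 1331

1331


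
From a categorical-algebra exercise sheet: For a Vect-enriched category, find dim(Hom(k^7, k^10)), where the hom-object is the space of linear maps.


In Vect-enriched categories, Hom(k^n, k^m) is the space of m x n matrices.
dim(Hom(k^7, k^10)) = 10 * 7 = 70

70


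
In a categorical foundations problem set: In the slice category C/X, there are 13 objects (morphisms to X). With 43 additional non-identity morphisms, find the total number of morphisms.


In the slice category C/X, objects are morphisms to X.
Identity morphisms: 13 (one per object of C/X).
Non-identity morphisms: 43.
Total = 13 + 43 = 56

56


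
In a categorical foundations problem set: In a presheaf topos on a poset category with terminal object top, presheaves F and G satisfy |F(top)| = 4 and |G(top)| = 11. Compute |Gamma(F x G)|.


Global sections of a presheaf on a poset with terminal top satisfy
Gamma(H) ~ H(top). Presheaves admit pointwise products, so
(F x G)(top) = F(top) x G(top) (Cartesian product).
|Gamma(F x G)| = |F(top)| * |G(top)| = 4 * 11 = 44.

44


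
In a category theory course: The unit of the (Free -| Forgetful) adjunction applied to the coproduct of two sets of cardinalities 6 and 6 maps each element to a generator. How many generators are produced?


The unit eta_X: X -> U(F(X)) of the Free-Forgetful adjunction
maps each element of X to a generator of F(X). For X = S + T (disjoint
union in Set), |S + T| = |S| + |T|.
Total mappings = 6 + 6 = 12.

12


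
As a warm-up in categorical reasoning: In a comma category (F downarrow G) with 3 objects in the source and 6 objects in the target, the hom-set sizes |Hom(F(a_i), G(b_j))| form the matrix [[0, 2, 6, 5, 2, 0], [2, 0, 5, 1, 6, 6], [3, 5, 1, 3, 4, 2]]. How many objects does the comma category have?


Objects of (F downarrow G) are triples (a, b, h: F(a)->G(b)).
The count equals the sum of all entries in the hom-matrix.
sum(row 0) = 15
sum(row 1) = 20
sum(row 2) = 18
Grand total = 53

53


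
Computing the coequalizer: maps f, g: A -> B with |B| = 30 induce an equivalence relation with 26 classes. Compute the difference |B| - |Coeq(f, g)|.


The coequalizer Coeq(f, g) = B / ~ has one element per equivalence class.
|B| = 30, |Coeq(f, g)| = 26.
|B| - |Coeq(f, g)| = 30 - 26 = 4.

4


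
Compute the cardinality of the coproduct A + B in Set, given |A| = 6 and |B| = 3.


In Set, the coproduct A + B is the disjoint union.
|A + B| = |A| + |B| = 6 + 3 = 9

9


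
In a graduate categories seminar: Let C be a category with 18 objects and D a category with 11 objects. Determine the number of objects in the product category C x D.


The product category C x D has objects that are pairs (c, d).
Number of pairs = |Ob(C)| * |Ob(D)| = 18 * 11 = 198

198


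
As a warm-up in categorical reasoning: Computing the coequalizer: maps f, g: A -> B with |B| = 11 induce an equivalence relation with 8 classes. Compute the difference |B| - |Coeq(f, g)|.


The coequalizer Coeq(f, g) = B / ~ has one element per equivalence class.
|B| = 11, |Coeq(f, g)| = 8.
|B| - |Coeq(f, g)| = 11 - 8 = 3.

3


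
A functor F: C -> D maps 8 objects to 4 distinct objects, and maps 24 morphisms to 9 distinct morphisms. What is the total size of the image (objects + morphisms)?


The image of F consists of distinct objects and distinct morphisms.
|Im(F)| on objects = 4
|Im(F)| on morphisms = 9
Total image cardinality = 4 + 9 = 13

13


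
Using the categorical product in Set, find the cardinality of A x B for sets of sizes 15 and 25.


In Set, the product A x B is the Cartesian product.
By the universal property, |A x B| = |A| * |B|.
|A x B| = 15 * 25 = 375

375


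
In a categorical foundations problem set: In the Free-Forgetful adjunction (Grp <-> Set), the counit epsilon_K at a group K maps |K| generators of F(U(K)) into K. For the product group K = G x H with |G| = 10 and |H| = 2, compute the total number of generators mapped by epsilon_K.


The counit epsilon_K: F(U(K)) -> K of the Free-Forgetful adjunction
maps |K| generators of F(U(K)) into K. For K = G x H (the product group),
|G x H| = |G| * |H|.
Total generators mapped = 10 * 2 = 20.

20


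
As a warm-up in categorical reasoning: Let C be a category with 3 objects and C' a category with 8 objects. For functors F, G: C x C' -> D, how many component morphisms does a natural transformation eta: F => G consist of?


A natural transformation eta: F => G assigns one component morphism per
object of the domain category.
The domain is the product category C x C', so
|Ob(C x C')| = |Ob(C)| * |Ob(C')| = 3 * 8 = 24.
Therefore eta has 24 component morphisms.

24


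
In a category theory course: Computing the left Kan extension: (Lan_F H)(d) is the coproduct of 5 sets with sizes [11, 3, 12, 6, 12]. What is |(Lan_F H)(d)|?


Pointwise, the left Kan extension (Lan_F H)(d) is the colimit, indexed
by the comma category (F downarrow d), of H composed with the
projection (F downarrow d) -> C. Here that colimit is given
as a coproduct (disjoint union) of sets, so its cardinality is the
sum of the sizes of the summands.
Coproduct of sets with sizes: 11 + 3 + 12 + 6 + 12
= 44

44


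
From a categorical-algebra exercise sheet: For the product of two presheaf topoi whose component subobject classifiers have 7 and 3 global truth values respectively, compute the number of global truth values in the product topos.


In a product of presheaf topoi E_1 x E_2, the subobject classifier
is Omega = Omega_1 x Omega_2 (componentwise), so
|Omega(top)| = |Omega_1(top_1)| * |Omega_2(top_2)|.
= 7 * 3 = 21.

21


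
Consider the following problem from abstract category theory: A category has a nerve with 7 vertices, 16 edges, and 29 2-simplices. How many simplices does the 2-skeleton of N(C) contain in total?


The 2-skeleton of the nerve N(C) consists of simplices in dimensions 0, 1, 2:
  |N(C)_0| = 7 (objects)
  |N(C)_1| = 16 (morphisms)
  |N(C)_2| = 29 (composable pairs)
Total = 7 + 16 + 29 = 52

52


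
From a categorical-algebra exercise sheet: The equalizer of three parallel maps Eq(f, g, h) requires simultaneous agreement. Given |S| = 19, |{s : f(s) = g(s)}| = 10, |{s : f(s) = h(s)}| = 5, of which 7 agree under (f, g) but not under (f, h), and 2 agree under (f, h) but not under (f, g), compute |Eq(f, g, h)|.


Eq(f, g, h) is the triple-agreement set: points in S where all three
maps take the same value. Using inclusion-exclusion on the pairwise data:
Pair (f, g) agrees on 10 points; pair (f, h) on 5 points.
Points agreeing under (f, g) but not (f, h) = 7; under (f, h) but not (f, g) = 2.
Triple-agreement = agreement-in-(f, g) minus points that agree under (f, g) but not (f, h):
|Eq(f, g, h)| = 10 - 7 = 3
(cross-check via (f, h): 5 - 2 = 3.)

3


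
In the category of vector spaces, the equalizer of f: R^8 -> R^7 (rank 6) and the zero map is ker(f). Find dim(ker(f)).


The equalizer of f and the zero map is ker(f).
By the rank-nullity theorem: dim(ker(f)) = dim(domain) - rank(f).
dim(ker(f)) = 8 - 6 = 2

2


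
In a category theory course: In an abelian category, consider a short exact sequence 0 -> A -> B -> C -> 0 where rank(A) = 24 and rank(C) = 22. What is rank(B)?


For a short exact sequence 0 -> A -> B -> C -> 0,
rank is additive: rank(B) = rank(A) + rank(C).
rank(B) = 24 + 22 = 46

46


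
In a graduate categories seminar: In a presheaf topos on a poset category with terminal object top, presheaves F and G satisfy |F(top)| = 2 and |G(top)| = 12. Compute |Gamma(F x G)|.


Global sections of a presheaf on a poset with terminal top satisfy
Gamma(H) ~ H(top). Presheaves admit pointwise products, so
(F x G)(top) = F(top) x G(top) (Cartesian product).
|Gamma(F x G)| = |F(top)| * |G(top)| = 2 * 12 = 24.

24


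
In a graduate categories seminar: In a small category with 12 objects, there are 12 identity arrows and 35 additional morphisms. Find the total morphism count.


Each object has an identity morphism, giving 12 identities.
Adding the 35 non-identity morphisms:
Total = 12 + 35 = 47

47


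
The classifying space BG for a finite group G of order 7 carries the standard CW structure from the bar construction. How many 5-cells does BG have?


In the bar-construction CW model of BG, the n-cells are indexed by
n-tuples [g_1|...|g_n] of non-identity elements of G (degenerate
simplices with some g_i = e do not contribute cells), so there are
(|G| - 1)^n n-cells.
For dim = 5 with |G| = 7:
cells = (7 - 1)^5 = 6^5 = 7776

7776


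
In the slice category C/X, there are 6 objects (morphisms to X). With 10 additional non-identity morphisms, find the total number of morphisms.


In the slice category C/X, objects are morphisms to X.
Identity morphisms: 6 (one per object of C/X).
Non-identity morphisms: 10.
Total = 6 + 10 = 16

16


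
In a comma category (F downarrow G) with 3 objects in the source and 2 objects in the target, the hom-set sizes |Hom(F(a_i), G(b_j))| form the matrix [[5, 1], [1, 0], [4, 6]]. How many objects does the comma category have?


Objects of (F downarrow G) are triples (a, b, h: F(a)->G(b)).
The count equals the sum of all entries in the hom-matrix.
sum(row 0) = 6
sum(row 1) = 1
sum(row 2) = 10
Grand total = 17

17


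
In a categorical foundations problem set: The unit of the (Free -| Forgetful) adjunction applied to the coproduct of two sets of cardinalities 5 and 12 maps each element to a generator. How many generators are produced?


The unit eta_X: X -> U(F(X)) of the Free-Forgetful adjunction
maps each element of X to a generator of F(X). For X = S + T (disjoint
union in Set), |S + T| = |S| + |T|.
Total mappings = 5 + 12 = 17.

17


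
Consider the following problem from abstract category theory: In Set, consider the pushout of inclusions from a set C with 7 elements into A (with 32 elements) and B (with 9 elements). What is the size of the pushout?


The pushout A +_C B identifies the images of C in A and B.
|A +_C B| = |A| + |B| - |C| (for injections).
= 32 + 9 - 7 = 34

34


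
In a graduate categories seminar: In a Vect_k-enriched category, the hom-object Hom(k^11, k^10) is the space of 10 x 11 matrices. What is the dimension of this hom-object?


In Vect-enriched categories, Hom(k^n, k^m) is the space of m x n matrices.
dim(Hom(k^11, k^10)) = 10 * 11 = 110

110


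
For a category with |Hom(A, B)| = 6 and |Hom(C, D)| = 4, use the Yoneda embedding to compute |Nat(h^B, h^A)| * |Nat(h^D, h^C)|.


By the Yoneda lemma, Nat(h^B, h^A) is isomorphic to Hom(A, B),
so |Nat(h^B, h^A)| = |Hom(A, B)| and |Nat(h^D, h^C)| = |Hom(C, D)|.
|Hom(A, B)| = 6, |Hom(C, D)| = 4.
|Nat(h^B, h^A) x Nat(h^D, h^C)| = 6 * 4 = 24

24


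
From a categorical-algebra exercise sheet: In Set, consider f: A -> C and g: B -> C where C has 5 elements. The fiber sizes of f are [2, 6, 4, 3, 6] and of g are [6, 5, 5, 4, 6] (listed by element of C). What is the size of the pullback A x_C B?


The pullback A x_C B consists of pairs (a, b) with f(a) = g(b).
For each element c in C, the fiber product has |f^-1(c)| * |g^-1(c)| elements.
Summing over C: 2 * 6 + 6 * 5 + 4 * 5 + 3 * 4 + 6 * 6
= 12 + 30 + 20 + 12 + 36 = 110

110


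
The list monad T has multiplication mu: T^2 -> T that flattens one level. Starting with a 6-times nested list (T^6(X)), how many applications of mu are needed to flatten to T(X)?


Each application of mu: T^2 -> T removes one layer of nesting.
Starting at depth 6 (i.e., T^6(X)), we need to reach T(X).
Number of mu applications = 6 - 1 = 5

5


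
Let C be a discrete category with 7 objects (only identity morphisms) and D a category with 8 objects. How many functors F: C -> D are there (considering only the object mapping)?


A functor from a discrete category C to D is determined by
where each object maps. Each of the 7 objects of C can map
to any of the 8 objects of D independently.
Number of functors = 8^7 = 2097152

2097152


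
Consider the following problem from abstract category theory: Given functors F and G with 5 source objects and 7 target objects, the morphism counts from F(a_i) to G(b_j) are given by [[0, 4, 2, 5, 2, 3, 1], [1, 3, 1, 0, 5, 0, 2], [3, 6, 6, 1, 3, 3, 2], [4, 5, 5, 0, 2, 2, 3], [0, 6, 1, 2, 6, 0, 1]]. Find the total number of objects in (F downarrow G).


Objects of (F downarrow G) are triples (a, b, h: F(a)->G(b)).
The count equals the sum of all entries in the hom-matrix.
sum(row 0) = 17
sum(row 1) = 12
sum(row 2) = 24
sum(row 3) = 21
sum(row 4) = 16
Grand total = 90

90


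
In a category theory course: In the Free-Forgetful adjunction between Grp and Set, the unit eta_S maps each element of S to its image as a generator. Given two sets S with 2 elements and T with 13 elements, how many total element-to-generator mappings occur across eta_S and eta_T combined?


The unit eta_X: X -> U(F(X)) of the Free-Forgetful adjunction
maps each element of X to a generator of F(X). For X = S + T (disjoint
union in Set), |S + T| = |S| + |T|.
Total mappings = 2 + 13 = 15.

15


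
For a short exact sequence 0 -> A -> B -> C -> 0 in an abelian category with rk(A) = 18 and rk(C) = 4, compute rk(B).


For a short exact sequence 0 -> A -> B -> C -> 0,
rank is additive: rank(B) = rank(A) + rank(C).
rank(B) = 18 + 4 = 22

22


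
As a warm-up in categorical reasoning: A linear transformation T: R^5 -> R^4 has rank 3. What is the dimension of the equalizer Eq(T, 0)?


The equalizer of f and the zero map is ker(f).
By the rank-nullity theorem: dim(ker(f)) = dim(domain) - rank(f).
dim(ker(f)) = 5 - 3 = 2

2


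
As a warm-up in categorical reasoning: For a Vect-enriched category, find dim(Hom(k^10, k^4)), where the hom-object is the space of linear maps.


In Vect-enriched categories, Hom(k^n, k^m) is the space of m x n matrices.
dim(Hom(k^10, k^4)) = 4 * 10 = 40

40


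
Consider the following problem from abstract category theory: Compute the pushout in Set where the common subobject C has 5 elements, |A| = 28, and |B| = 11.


The pushout A +_C B identifies the images of C in A and B.
|A +_C B| = |A| + |B| - |C| (for injections).
= 28 + 11 - 5 = 34

34


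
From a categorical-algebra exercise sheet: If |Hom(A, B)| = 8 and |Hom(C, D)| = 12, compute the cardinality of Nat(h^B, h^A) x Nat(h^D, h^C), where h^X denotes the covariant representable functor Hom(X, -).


By the Yoneda lemma, Nat(h^B, h^A) is isomorphic to Hom(A, B),
so |Nat(h^B, h^A)| = |Hom(A, B)| and |Nat(h^D, h^C)| = |Hom(C, D)|.
|Hom(A, B)| = 8, |Hom(C, D)| = 12.
|Nat(h^B, h^A) x Nat(h^D, h^C)| = 8 * 12 = 96

96


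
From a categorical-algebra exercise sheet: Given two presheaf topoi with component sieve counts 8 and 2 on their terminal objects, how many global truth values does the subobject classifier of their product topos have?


In a product of presheaf topoi E_1 x E_2, the subobject classifier
is Omega = Omega_1 x Omega_2 (componentwise), so
|Omega(top)| = |Omega_1(top_1)| * |Omega_2(top_2)|.
= 8 * 2 = 16.

16


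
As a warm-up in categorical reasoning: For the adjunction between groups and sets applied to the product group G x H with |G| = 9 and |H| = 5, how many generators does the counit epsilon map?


The counit epsilon_K: F(U(K)) -> K of the Free-Forgetful adjunction
maps |K| generators of F(U(K)) into K. For K = G x H (the product group),
|G x H| = |G| * |H|.
Total generators mapped = 9 * 5 = 45.

45


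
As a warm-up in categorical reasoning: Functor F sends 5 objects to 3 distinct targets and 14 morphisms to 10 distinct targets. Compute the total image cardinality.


The image of F consists of distinct objects and distinct morphisms.
|Im(F)| on objects = 3
|Im(F)| on morphisms = 10
Total image cardinality = 3 + 10 = 13

13


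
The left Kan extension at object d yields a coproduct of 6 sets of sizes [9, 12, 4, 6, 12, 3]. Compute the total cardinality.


Pointwise, the left Kan extension (Lan_F H)(d) is the colimit, indexed
by the comma category (F downarrow d), of H composed with the
projection (F downarrow d) -> C. Here that colimit is given
as a coproduct (disjoint union) of sets, so its cardinality is the
sum of the sizes of the summands.
Coproduct of sets with sizes: 9 + 12 + 4 + 6 + 12 + 3
= 46

46


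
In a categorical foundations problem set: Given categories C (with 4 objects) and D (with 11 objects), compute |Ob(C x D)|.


The product category C x D has objects that are pairs (c, d).
Number of pairs = |Ob(C)| * |Ob(D)| = 4 * 11 = 44

44


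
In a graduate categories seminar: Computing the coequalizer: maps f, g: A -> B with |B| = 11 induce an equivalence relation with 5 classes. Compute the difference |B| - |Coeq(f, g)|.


The coequalizer Coeq(f, g) = B / ~ has one element per equivalence class.
|B| = 11, |Coeq(f, g)| = 5.
|B| - |Coeq(f, g)| = 11 - 5 = 6.

6


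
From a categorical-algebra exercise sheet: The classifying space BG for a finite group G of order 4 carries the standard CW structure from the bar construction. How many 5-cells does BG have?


In the bar-construction CW model of BG, the n-cells are indexed by
n-tuples [g_1|...|g_n] of non-identity elements of G (degenerate
simplices with some g_i = e do not contribute cells), so there are
(|G| - 1)^n n-cells.
For dim = 5 with |G| = 4:
cells = (4 - 1)^5 = 3^5 = 243

243


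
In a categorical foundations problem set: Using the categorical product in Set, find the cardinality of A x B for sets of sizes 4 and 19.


In Set, the product A x B is the Cartesian product.
By the universal property, |A x B| = |A| * |B|.
|A x B| = 4 * 19 = 76

76


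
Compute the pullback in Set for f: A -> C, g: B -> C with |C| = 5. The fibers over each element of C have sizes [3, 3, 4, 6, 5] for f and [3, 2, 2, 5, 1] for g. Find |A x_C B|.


The pullback A x_C B consists of pairs (a, b) with f(a) = g(b).
For each element c in C, the fiber product has |f^-1(c)| * |g^-1(c)| elements.
Summing over C: 3 * 3 + 3 * 2 + 4 * 2 + 6 * 5 + 5 * 1
= 9 + 6 + 8 + 30 + 5 = 58

58


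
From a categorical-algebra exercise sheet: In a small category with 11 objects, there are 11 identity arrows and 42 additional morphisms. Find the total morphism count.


Each object has an identity morphism, giving 11 identities.
Adding the 42 non-identity morphisms:
Total = 11 + 42 = 53

53


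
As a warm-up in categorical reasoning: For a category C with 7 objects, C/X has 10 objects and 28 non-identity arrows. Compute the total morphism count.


In the slice category C/X, objects are morphisms to X.
Identity morphisms: 10 (one per object of C/X).
Non-identity morphisms: 28.
Total = 10 + 28 = 38

38


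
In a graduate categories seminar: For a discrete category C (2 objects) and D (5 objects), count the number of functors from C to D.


A functor from a discrete category C to D is determined by
where each object maps. Each of the 2 objects of C can map
to any of the 5 objects of D independently.
Number of functors = 5^2 = 25

25


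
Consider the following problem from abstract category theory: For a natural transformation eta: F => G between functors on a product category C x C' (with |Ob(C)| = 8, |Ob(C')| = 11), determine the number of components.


A natural transformation eta: F => G assigns one component morphism per
object of the domain category.
The domain is the product category C x C', so
|Ob(C x C')| = |Ob(C)| * |Ob(C')| = 8 * 11 = 88.
Therefore eta has 88 component morphisms.

88


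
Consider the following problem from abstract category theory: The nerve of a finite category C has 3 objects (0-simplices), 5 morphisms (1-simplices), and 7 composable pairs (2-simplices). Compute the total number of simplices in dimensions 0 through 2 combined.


The 2-skeleton of the nerve N(C) consists of simplices in dimensions 0, 1, 2:
  |N(C)_0| = 3 (objects)
  |N(C)_1| = 5 (morphisms)
  |N(C)_2| = 7 (composable pairs)
Total = 3 + 5 + 7 = 15

15


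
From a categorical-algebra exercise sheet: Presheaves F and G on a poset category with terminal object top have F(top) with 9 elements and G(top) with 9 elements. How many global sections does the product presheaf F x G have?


Global sections of a presheaf on a poset with terminal top satisfy
Gamma(H) ~ H(top). Presheaves admit pointwise products, so
(F x G)(top) = F(top) x G(top) (Cartesian product).
|Gamma(F x G)| = |F(top)| * |G(top)| = 9 * 9 = 81.

81


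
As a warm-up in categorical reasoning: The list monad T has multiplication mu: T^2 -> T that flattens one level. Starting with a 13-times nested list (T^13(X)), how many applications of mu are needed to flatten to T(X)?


Each application of mu: T^2 -> T removes one layer of nesting.
Starting at depth 13 (i.e., T^13(X)), we need to reach T(X).
Number of mu applications = 13 - 1 = 12

12
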